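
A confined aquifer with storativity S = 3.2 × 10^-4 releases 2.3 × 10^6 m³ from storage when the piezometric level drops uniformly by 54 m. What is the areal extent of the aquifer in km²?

A = ΔV / (S × Δh) = 2.3 × 10^6 / (3.2 × 10^-4 × 54) = 1.331 × 10^8 m²
A = 1.331 × 10^8 m² = 133.1 km²

A ≈ 133 km²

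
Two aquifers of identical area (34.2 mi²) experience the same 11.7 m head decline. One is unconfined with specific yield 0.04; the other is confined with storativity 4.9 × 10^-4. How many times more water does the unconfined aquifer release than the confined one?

ΔV_u / ΔV_c ≈ 81.6

A = 34.2 mi² = 8.858 × 10^7 m²
Unconfined: ΔV_u = Sy × A × Δh = 0.04 × 8.858 × 10^7 × 11.7 = 4.145 × 10^7 m³
Confined: ΔV_c = S × A × Δh = 4.9 × 10^-4 × 8.858 × 10^7 × 11.7 = 5.078 × 10^5 m³
Ratio = ΔV_u / ΔV_c = Sy / S = 0.04 / 4.9 × 10^-4 = 81.63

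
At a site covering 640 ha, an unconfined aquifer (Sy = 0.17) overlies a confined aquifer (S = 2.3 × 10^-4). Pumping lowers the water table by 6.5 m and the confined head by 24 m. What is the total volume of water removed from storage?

A = 640 ha = 6.4 × 10^6 m²
Unconfined: ΔV_u = Sy × A × Δh_u = 0.17 × 6.4 × 10^6 × 6.5 = 7.072 × 10^6 m³
Confined: ΔV_c = S × A × Δh_c = 2.3 × 10^-4 × 6.4 × 10^6 × 24 = 35330 m³
Total ΔV = 7.072 × 10^6 + 35330 = 7.107 × 10^6 m³

ΔV ≈ 7.11 × 10^6 m³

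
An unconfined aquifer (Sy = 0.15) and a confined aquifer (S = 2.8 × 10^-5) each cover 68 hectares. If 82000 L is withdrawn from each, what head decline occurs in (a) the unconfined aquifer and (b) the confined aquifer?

A = 68 hectares = 6.8 × 10^5 m²
ΔV = 82000 L = 82 m³
Unconfined: Δh_u = ΔV/(Sy·A) = 82/(0.15 × 6.8 × 10^5) = 8.039 × 10^-4 m
Confined: Δh_c = ΔV/(S·A) = 82/(2.8 × 10^-5 × 6.8 × 10^5) = 4.307 m

Δh_u ≈ 8.04 × 10^-4 m; Δh_c ≈ 4.31 m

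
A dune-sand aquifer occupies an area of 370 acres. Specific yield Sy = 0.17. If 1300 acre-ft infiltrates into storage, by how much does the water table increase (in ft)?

Δh ≈ 20.7 ft

A = 370 acres = 1.497 × 10^6 m²
ΔV = 1300 acre-ft = 1.604 × 10^6 m³
Δh = ΔV / (Sy × A) = 1.604 × 10^6 m³ / (0.17 × 1.497 × 10^6 m²) = 6.3 m
Δh = 6.3 m = 20.67 ft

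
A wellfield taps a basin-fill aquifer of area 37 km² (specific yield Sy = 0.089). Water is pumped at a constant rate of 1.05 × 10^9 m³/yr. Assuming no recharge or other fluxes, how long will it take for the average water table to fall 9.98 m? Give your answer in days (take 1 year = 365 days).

t ≈ 11.4 days

A = 37 km² = 3.7 × 10^7 m²
ΔV = Sy × A × Δh = 0.089 × 3.7 × 10^7 × 9.98 = 3.286 × 10^7 m³
Q = 1.05 × 10^9 m³/yr = 2.877 × 10^6 m³/d
t = ΔV / Q = 3.286 × 10^7 m³ / 2.877 × 10^6 m³/d = 11.42 d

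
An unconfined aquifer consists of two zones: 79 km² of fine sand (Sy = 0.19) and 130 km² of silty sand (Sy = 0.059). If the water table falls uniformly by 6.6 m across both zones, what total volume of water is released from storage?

ΔV ≈ 1.5 × 10^8 m³

A₁ = 79 km² = 7.9 × 10^7 m²; A₂ = 130 km² = 1.3 × 10^8 m²
ΔV₁ = 0.19 × 7.9 × 10^7 × 6.6 = 9.907 × 10^7 m³
ΔV₂ = 0.059 × 1.3 × 10^8 × 6.6 = 5.062 × 10^7 m³
ΔV = ΔV₁ + ΔV₂ = 1.497 × 10^8 m³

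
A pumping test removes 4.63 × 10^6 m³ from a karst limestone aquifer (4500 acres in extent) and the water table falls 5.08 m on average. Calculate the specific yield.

A = 4500 acres = 1.821 × 10^7 m²
Sy = ΔV / (A × Δh) = 4.63 × 10^6 m³ / (1.821 × 10^7 m² × 5.08 m) = 0.05005

Sy ≈ 0.05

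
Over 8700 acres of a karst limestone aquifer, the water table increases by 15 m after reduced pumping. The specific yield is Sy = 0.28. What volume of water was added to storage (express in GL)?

ΔV ≈ 148 GL

A = 8700 acres = 3.521 × 10^7 m²
ΔV = Sy × A × Δh = 0.28 × 3.521 × 10^7 m² × 15 m = 1.479 × 10^8 m³
ΔV = 1.479 × 10^8 m³ = 147.9 GL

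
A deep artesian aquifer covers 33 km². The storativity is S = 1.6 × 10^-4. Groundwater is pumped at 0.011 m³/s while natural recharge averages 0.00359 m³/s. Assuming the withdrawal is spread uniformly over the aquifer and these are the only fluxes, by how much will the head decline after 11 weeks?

A = 33 km² = 3.3 × 10^7 m²
Net abstraction = 0.011 − 0.00359 = 0.00741 m³/s
Q_net = 0.00741 m³/s = 640.2 m³/d
t = 11 weeks = 77 d
ΔV = Q × t = 640.2 m³/d × 77 d = 49300 m³
Δh = ΔV / (S × A) = 49300 / (1.6 × 10^-4 × 3.3 × 10^7) = 9.337 m

Δh ≈ 9.34 m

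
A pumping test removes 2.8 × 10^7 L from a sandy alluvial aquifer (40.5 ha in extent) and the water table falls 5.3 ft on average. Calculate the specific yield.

Sy ≈ 0.043

A = 40.5 ha = 4.05 × 10^5 m²
Δh = 5.3 ft = 1.615 m
ΔV = 2.8 × 10^7 L = 28000 m³
Sy = ΔV / (A × Δh) = 28000 m³ / (4.05 × 10^5 m² × 1.615 m) = 0.0428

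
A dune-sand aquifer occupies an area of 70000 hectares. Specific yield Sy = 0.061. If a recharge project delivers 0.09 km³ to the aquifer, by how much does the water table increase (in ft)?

A = 70000 hectares = 7 × 10^8 m²
ΔV = 0.09 km³ = 9 × 10^7 m³
Δh = ΔV / (Sy × A) = 9 × 10^7 m³ / (0.061 × 7 × 10^8 m²) = 2.108 m
Δh = 2.108 m = 6.915 ft

Δh ≈ 6.92 ft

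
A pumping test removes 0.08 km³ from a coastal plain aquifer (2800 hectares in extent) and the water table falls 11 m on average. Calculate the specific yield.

Sy ≈ 0.26

A = 2800 hectares = 2.8 × 10^7 m²
ΔV = 0.08 km³ = 8 × 10^7 m³
Sy = ΔV / (A × Δh) = 8 × 10^7 m³ / (2.8 × 10^7 m² × 11 m) = 0.2597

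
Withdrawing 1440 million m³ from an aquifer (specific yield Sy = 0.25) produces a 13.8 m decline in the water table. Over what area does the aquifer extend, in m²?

ΔV = 1440 million m³ = 1.44 × 10^9 m³
A = ΔV / (Sy × Δh) = 1.44 × 10^9 / (0.25 × 13.8) = 4.174 × 10^8 m²

A ≈ 4.17 × 10^8 m²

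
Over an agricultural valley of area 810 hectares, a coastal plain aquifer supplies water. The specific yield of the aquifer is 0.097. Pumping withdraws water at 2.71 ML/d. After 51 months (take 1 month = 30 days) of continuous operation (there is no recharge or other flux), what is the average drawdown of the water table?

A = 810 hectares = 8.1 × 10^6 m²
Q = 2.71 ML/d = 2710 m³/d
t = 51 months = 1530 d
ΔV = Q × t = 2710 m³/d × 1530 d = 4.146 × 10^6 m³
Δh = ΔV / (Sy × A) = 4.146 × 10^6 / (0.097 × 8.1 × 10^6) = 5.277 m

Δh ≈ 5.28 m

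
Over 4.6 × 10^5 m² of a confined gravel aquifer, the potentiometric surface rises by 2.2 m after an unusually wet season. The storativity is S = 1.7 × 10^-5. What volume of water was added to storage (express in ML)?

ΔV = S × A × Δh = 1.7 × 10^-5 × 4.6 × 10^5 m² × 2.2 m = 17.2 m³
ΔV = 17.2 m³ = 0.0172 ML

ΔV ≈ 0.0172 ML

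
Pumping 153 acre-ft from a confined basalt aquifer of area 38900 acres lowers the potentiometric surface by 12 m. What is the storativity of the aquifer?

S ≈ 1 × 10^-4

A = 38900 acres = 1.574 × 10^8 m²
ΔV = 153 acre-ft = 1.887 × 10^5 m³
S = ΔV / (A × Δh) = 1.887 × 10^5 m³ / (1.574 × 10^8 m² × 12 m) = 9.99 × 10^-5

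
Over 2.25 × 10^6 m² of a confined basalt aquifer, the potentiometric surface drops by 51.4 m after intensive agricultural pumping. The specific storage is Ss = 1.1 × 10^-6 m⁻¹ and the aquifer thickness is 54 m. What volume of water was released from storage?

ΔV ≈ 6870 m³

S = Ss × b = 1.1 × 10^-6 m⁻¹ × 54 m = 5.94 × 10^-5
ΔV = S × A × Δh = 5.94 × 10^-5 × 2.25 × 10^6 m² × 51.4 m = 6870 m³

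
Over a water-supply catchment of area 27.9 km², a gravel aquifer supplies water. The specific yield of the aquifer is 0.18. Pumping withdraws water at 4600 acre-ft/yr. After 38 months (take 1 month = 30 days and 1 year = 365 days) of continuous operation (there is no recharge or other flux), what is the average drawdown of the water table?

A = 27.9 km² = 2.79 × 10^7 m²
Q = 4600 acre-ft/yr = 15550 m³/d
t = 38 months = 1140 d
ΔV = Q × t = 15550 m³/d × 1140 d = 1.772 × 10^7 m³
Δh = ΔV / (Sy × A) = 1.772 × 10^7 / (0.18 × 2.79 × 10^7) = 3.529 m

Δh ≈ 3.53 m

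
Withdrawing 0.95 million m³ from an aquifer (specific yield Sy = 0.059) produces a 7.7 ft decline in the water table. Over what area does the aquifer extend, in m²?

A ≈ 6.86 × 10^6 m²

Δh = 7.7 ft = 2.347 m
ΔV = 0.95 million m³ = 9.5 × 10^5 m³
A = ΔV / (Sy × Δh) = 9.5 × 10^5 / (0.059 × 2.347) = 6.861 × 10^6 m²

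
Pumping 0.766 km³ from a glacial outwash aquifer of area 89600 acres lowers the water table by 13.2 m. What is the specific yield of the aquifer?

Sy ≈ 0.16

A = 89600 acres = 3.626 × 10^8 m²
ΔV = 0.766 km³ = 7.66 × 10^8 m³
Sy = ΔV / (A × Δh) = 7.66 × 10^8 m³ / (3.626 × 10^8 m² × 13.2 m) = 0.16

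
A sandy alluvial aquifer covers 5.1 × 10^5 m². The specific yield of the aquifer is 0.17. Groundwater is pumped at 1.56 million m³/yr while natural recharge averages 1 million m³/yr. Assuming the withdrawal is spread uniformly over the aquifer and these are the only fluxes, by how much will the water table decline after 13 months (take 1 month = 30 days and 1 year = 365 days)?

Δh ≈ 6.9 m

Net abstraction = 1.56 − 1 = 0.56 million m³/yr
Q_net = 0.56 million m³/yr = 1534 m³/d
t = 13 months = 390 d
ΔV = Q × t = 1534 m³/d × 390 d = 5.984 × 10^5 m³
Δh = ΔV / (Sy × A) = 5.984 × 10^5 / (0.17 × 5.1 × 10^5) = 6.901 m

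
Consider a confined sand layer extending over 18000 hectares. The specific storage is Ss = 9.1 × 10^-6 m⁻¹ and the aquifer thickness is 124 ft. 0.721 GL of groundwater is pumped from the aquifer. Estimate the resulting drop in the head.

Δh ≈ 11.6 m

b = 124 ft = 37.8 m
S = Ss × b = 9.1 × 10^-6 m⁻¹ × 37.8 m = 3.439 × 10^-4
A = 18000 hectares = 1.8 × 10^8 m²
ΔV = 0.721 GL = 7.21 × 10^5 m³
Δh = ΔV / (S × A) = 7.21 × 10^5 m³ / (3.439 × 10^-4 × 1.8 × 10^8 m²) = 11.65 m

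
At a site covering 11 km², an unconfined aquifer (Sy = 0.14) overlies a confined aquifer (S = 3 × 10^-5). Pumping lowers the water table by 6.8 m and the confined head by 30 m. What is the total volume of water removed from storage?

ΔV ≈ 1.05 × 10^7 m³

A = 11 km² = 1.1 × 10^7 m²
Unconfined: ΔV_u = Sy × A × Δh_u = 0.14 × 1.1 × 10^7 × 6.8 = 1.047 × 10^7 m³
Confined: ΔV_c = S × A × Δh_c = 3 × 10^-5 × 1.1 × 10^7 × 30 = 9900 m³
Total ΔV = 1.047 × 10^7 + 9900 = 1.048 × 10^7 m³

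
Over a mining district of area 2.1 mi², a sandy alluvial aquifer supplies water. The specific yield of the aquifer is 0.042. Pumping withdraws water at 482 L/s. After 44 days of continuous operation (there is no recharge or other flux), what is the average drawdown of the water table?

A = 2.1 mi² = 5.439 × 10^6 m²
Q = 482 L/s = 41640 m³/d
ΔV = Q × t = 41640 m³/d × 44 d = 1.832 × 10^6 m³
Δh = ΔV / (Sy × A) = 1.832 × 10^6 / (0.042 × 5.439 × 10^6) = 8.021 m

Δh ≈ 8.02 m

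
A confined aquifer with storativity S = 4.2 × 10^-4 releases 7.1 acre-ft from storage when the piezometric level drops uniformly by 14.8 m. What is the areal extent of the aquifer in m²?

ΔV = 7.1 acre-ft = 8758 m³
A = ΔV / (S × Δh) = 8758 / (4.2 × 10^-4 × 14.8) = 1.409 × 10^6 m²

A ≈ 1.41 × 10^6 m²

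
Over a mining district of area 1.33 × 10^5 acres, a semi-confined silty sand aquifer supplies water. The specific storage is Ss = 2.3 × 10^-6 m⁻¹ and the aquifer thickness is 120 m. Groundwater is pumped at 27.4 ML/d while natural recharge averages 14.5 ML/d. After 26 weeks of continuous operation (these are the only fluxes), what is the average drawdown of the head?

Δh ≈ 15.8 m

S = Ss × b = 2.3 × 10^-6 m⁻¹ × 120 m = 2.76 × 10^-4
A = 1.33 × 10^5 acres = 5.382 × 10^8 m²
Net abstraction = 27.4 − 14.5 = 12.9 ML/d
Q_net = 12.9 ML/d = 12900 m³/d
t = 26 weeks = 182 d
ΔV = Q × t = 12900 m³/d × 182 d = 2.348 × 10^6 m³
Δh = ΔV / (S × A) = 2.348 × 10^6 / (2.76 × 10^-4 × 5.382 × 10^8) = 15.8 m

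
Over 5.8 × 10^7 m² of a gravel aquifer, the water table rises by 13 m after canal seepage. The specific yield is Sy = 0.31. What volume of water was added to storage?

ΔV ≈ 2.34 × 10^8 m³

ΔV = Sy × A × Δh = 0.31 × 5.8 × 10^7 m² × 13 m = 2.337 × 10^8 m³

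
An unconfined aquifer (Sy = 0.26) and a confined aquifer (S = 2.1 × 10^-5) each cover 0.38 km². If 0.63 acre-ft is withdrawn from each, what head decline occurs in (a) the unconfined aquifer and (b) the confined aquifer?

Δh_u ≈ 0.00787 m; Δh_c ≈ 97.4 m

A = 0.38 km² = 3.8 × 10^5 m²
ΔV = 0.63 acre-ft = 777.1 m³
Unconfined: Δh_u = ΔV/(Sy·A) = 777.1/(0.26 × 3.8 × 10^5) = 0.007865 m
Confined: Δh_c = ΔV/(S·A) = 777.1/(2.1 × 10^-5 × 3.8 × 10^5) = 97.38 m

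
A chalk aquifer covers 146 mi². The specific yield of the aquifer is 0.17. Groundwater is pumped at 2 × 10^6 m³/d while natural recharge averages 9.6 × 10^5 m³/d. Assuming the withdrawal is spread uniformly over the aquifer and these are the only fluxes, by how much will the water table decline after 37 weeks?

A = 146 mi² = 3.781 × 10^8 m²
Net abstraction = 2 × 10^6 − 9.6 × 10^5 = 1.04 × 10^6 m³/d
t = 37 weeks = 259 d
ΔV = Q × t = 1.04 × 10^6 m³/d × 259 d = 2.694 × 10^8 m³
Δh = ΔV / (Sy × A) = 2.694 × 10^8 / (0.17 × 3.781 × 10^8) = 4.19 m

Δh ≈ 4.19 m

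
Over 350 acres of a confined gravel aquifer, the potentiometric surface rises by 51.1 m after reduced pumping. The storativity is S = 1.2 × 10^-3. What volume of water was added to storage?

ΔV ≈ 86900 m³

A = 350 acres = 1.416 × 10^6 m²
ΔV = S × A × Δh = 0.0012 × 1.416 × 10^6 m² × 51.1 m = 86850 m³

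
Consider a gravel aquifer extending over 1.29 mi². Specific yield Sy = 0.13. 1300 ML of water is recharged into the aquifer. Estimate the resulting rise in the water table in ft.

A = 1.29 mi² = 3.341 × 10^6 m²
ΔV = 1300 ML = 1.3 × 10^6 m³
Δh = ΔV / (Sy × A) = 1.3 × 10^6 m³ / (0.13 × 3.341 × 10^6 m²) = 2.993 m
Δh = 2.993 m = 9.82 ft

Δh ≈ 9.82 ft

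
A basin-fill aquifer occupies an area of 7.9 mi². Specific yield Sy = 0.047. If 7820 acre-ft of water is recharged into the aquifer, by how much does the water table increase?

A = 7.9 mi² = 2.046 × 10^7 m²
ΔV = 7820 acre-ft = 9.646 × 10^6 m³
Δh = ΔV / (Sy × A) = 9.646 × 10^6 m³ / (0.047 × 2.046 × 10^7 m²) = 10.03 m

Δh ≈ 10 m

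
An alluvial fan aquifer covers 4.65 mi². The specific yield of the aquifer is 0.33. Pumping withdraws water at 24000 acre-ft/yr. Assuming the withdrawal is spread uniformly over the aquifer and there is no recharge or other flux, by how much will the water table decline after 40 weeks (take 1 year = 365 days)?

A = 4.65 mi² = 1.204 × 10^7 m²
Q = 24000 acre-ft/yr = 81110 m³/d
t = 40 weeks = 280 d
ΔV = Q × t = 81110 m³/d × 280 d = 2.271 × 10^7 m³
Δh = ΔV / (Sy × A) = 2.271 × 10^7 / (0.33 × 1.204 × 10^7) = 5.714 m

Δh ≈ 5.71 m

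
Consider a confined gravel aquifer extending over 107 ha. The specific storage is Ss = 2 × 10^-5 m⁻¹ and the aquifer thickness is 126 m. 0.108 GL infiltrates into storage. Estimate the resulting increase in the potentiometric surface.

S = Ss × b = 2 × 10^-5 m⁻¹ × 126 m = 2.52 × 10^-3
A = 107 ha = 1.07 × 10^6 m²
ΔV = 0.108 GL = 1.08 × 10^5 m³
Δh = ΔV / (S × A) = 1.08 × 10^5 m³ / (0.00252 × 1.07 × 10^6 m²) = 40.05 m

Δh ≈ 40.1 m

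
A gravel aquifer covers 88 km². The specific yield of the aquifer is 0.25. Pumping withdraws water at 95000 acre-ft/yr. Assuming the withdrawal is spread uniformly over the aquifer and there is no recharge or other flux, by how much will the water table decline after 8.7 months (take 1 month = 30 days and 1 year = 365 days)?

Δh ≈ 3.81 m

A = 88 km² = 8.8 × 10^7 m²
Q = 95000 acre-ft/yr = 3.21 × 10^5 m³/d
t = 8.7 months = 261 d
ΔV = Q × t = 3.21 × 10^5 m³/d × 261 d = 8.379 × 10^7 m³
Δh = ΔV / (Sy × A) = 8.379 × 10^7 / (0.25 × 8.8 × 10^7) = 3.809 m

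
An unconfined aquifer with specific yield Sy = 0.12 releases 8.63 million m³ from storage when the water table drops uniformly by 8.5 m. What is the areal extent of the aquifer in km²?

A ≈ 8.46 km²

ΔV = 8.63 million m³ = 8.63 × 10^6 m³
A = ΔV / (Sy × Δh) = 8.63 × 10^6 / (0.12 × 8.5) = 8.461 × 10^6 m²
A = 8.461 × 10^6 m² = 8.461 km²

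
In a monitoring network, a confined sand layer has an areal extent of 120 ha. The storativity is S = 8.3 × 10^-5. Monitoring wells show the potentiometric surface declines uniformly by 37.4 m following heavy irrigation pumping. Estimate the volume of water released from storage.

A = 120 ha = 1.2 × 10^6 m²
ΔV = S × A × Δh = 8.3 × 10^-5 × 1.2 × 10^6 m² × 37.4 m = 3725 m³

ΔV ≈ 3730 m³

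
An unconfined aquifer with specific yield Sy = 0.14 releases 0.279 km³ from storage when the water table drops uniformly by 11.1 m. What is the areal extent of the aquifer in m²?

A ≈ 1.8 × 10^8 m²

ΔV = 0.279 km³ = 2.79 × 10^8 m³
A = ΔV / (Sy × Δh) = 2.79 × 10^8 / (0.14 × 11.1) = 1.795 × 10^8 m²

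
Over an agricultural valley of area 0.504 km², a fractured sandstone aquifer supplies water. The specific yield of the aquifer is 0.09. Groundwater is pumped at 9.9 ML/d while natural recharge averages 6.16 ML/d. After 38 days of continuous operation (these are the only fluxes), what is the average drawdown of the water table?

A = 0.504 km² = 5.04 × 10^5 m²
Net abstraction = 9.9 − 6.16 = 3.74 ML/d
Q_net = 3.74 ML/d = 3740 m³/d
ΔV = Q × t = 3740 m³/d × 38 d = 1.421 × 10^5 m³
Δh = ΔV / (Sy × A) = 1.421 × 10^5 / (0.09 × 5.04 × 10^5) = 3.133 m

Δh ≈ 3.13 m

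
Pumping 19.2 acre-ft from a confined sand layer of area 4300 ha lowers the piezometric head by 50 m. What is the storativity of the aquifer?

A = 4300 ha = 4.3 × 10^7 m²
ΔV = 19.2 acre-ft = 23680 m³
S = ΔV / (A × Δh) = 23680 m³ / (4.3 × 10^7 m² × 50 m) = 1.102 × 10^-5

S ≈ 1.1 × 10^-5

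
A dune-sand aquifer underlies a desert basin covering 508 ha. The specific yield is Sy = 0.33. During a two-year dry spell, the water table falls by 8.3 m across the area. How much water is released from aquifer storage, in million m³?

ΔV ≈ 13.9 million m³

A = 508 ha = 5.08 × 10^6 m²
ΔV = Sy × A × Δh = 0.33 × 5.08 × 10^6 m² × 8.3 m = 1.391 × 10^7 m³
ΔV = 1.391 × 10^7 m³ = 13.91 million m³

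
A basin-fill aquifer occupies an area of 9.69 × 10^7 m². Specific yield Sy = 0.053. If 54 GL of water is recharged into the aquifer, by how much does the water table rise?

ΔV = 54 GL = 5.4 × 10^7 m³
Δh = ΔV / (Sy × A) = 5.4 × 10^7 m³ / (0.053 × 9.69 × 10^7 m²) = 10.51 m

Δh ≈ 10.5 m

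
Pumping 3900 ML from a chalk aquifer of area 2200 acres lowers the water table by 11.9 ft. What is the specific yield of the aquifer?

Sy ≈ 0.12

A = 2200 acres = 8.903 × 10^6 m²
Δh = 11.9 ft = 3.627 m
ΔV = 3900 ML = 3.9 × 10^6 m³
Sy = ΔV / (A × Δh) = 3.9 × 10^6 m³ / (8.903 × 10^6 m² × 3.627 m) = 0.1208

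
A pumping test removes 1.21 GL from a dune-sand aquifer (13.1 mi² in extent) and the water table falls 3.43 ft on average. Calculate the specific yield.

A = 13.1 mi² = 3.393 × 10^7 m²
Δh = 3.43 ft = 1.045 m
ΔV = 1.21 GL = 1.21 × 10^6 m³
Sy = ΔV / (A × Δh) = 1.21 × 10^6 m³ / (3.393 × 10^7 m² × 1.045 m) = 0.03411

Sy ≈ 0.034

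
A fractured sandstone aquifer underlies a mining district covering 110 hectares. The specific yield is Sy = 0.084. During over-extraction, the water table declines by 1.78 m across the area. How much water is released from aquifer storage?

A = 110 hectares = 1.1 × 10^6 m²
ΔV = Sy × A × Δh = 0.084 × 1.1 × 10^6 m² × 1.78 m = 1.645 × 10^5 m³

ΔV ≈ 1.64 × 10^5 m³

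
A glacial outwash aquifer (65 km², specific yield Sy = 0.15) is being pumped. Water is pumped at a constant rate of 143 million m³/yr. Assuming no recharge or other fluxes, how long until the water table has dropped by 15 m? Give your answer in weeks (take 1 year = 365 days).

A = 65 km² = 6.5 × 10^7 m²
ΔV = Sy × A × Δh = 0.15 × 6.5 × 10^7 × 15 = 1.462 × 10^8 m³
Q = 143 million m³/yr = 3.918 × 10^5 m³/d
t = ΔV / Q = 1.462 × 10^8 m³ / 3.918 × 10^5 m³/d = 373.3 d
t = 373.3 d ≈ 53.33 weeks

t ≈ 53.3 weeks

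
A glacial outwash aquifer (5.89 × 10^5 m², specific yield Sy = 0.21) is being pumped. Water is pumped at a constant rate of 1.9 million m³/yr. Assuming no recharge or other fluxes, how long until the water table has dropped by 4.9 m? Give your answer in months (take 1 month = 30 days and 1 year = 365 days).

ΔV = Sy × A × Δh = 0.21 × 5.89 × 10^5 × 4.9 = 6.061 × 10^5 m³
Q = 1.9 million m³/yr = 5205 m³/d
t = ΔV / Q = 6.061 × 10^5 m³ / 5205 m³/d = 116.4 d
t = 116.4 d ≈ 3.881 months

t ≈ 3.88 months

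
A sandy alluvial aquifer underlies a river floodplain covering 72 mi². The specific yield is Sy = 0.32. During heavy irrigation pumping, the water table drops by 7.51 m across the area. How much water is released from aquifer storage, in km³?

A = 72 mi² = 1.865 × 10^8 m²
ΔV = Sy × A × Δh = 0.32 × 1.865 × 10^8 m² × 7.51 m = 4.481 × 10^8 m³
ΔV = 4.481 × 10^8 m³ = 0.4481 km³

ΔV ≈ 0.448 km³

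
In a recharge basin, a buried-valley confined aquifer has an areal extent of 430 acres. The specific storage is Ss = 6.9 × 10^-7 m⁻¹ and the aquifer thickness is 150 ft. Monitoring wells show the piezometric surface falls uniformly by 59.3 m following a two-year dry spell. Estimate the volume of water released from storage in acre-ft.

b = 150 ft = 45.72 m
S = Ss × b = 6.9 × 10^-7 m⁻¹ × 45.72 m = 3.155 × 10^-5
A = 430 acres = 1.74 × 10^6 m²
ΔV = S × A × Δh = 3.155 × 10^-5 × 1.74 × 10^6 m² × 59.3 m = 3255 m³
ΔV = 3255 m³ = 2.639 acre-ft

ΔV ≈ 2.64 acre-ft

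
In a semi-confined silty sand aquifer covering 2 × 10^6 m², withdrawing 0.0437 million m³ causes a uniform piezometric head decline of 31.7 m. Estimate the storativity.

ΔV = 0.0437 million m³ = 43700 m³
S = ΔV / (A × Δh) = 43700 m³ / (2 × 10^6 m² × 31.7 m) = 6.893 × 10^-4

S ≈ 6.9 × 10^-4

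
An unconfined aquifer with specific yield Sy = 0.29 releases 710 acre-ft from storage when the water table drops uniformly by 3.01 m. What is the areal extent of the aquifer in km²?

A ≈ 1 km²

ΔV = 710 acre-ft = 8.758 × 10^5 m³
A = ΔV / (Sy × Δh) = 8.758 × 10^5 / (0.29 × 3.01) = 1.003 × 10^6 m²
A = 1.003 × 10^6 m² = 1.003 km²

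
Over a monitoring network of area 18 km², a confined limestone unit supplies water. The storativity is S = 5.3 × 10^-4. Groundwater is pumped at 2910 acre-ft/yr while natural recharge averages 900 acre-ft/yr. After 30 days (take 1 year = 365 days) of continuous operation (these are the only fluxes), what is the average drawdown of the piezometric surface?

Δh ≈ 21.4 m

A = 18 km² = 1.8 × 10^7 m²
Net abstraction = 2910 − 900 = 2010 acre-ft/yr
Q_net = 2010 acre-ft/yr = 6793 m³/d
ΔV = Q × t = 6793 m³/d × 30 d = 2.038 × 10^5 m³
Δh = ΔV / (S × A) = 2.038 × 10^5 / (5.3 × 10^-4 × 1.8 × 10^7) = 21.36 m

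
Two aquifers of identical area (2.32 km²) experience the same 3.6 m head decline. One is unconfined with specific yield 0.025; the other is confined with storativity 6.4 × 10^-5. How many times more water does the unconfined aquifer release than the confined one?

A = 2.32 km² = 2.32 × 10^6 m²
Unconfined: ΔV_u = Sy × A × Δh = 0.025 × 2.32 × 10^6 × 3.6 = 2.088 × 10^5 m³
Confined: ΔV_c = S × A × Δh = 6.4 × 10^-5 × 2.32 × 10^6 × 3.6 = 534.5 m³
Ratio = ΔV_u / ΔV_c = Sy / S = 0.025 / 6.4 × 10^-5 = 390.6

ΔV_u / ΔV_c ≈ 391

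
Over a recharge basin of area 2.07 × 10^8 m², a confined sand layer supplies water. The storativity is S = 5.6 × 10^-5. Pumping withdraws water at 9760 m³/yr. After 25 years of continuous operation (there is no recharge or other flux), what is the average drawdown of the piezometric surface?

Δh ≈ 21 m

Q = 9760 m³/yr = 26.74 m³/d
t = 25 years = 9125 d
ΔV = Q × t = 26.74 m³/d × 9125 d = 2.44 × 10^5 m³
Δh = ΔV / (S × A) = 2.44 × 10^5 / (5.6 × 10^-5 × 2.07 × 10^8) = 21.05 m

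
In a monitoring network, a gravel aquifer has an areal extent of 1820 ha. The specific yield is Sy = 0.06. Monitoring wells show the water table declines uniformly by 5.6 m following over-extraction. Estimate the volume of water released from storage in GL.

ΔV ≈ 6.12 GL

A = 1820 ha = 1.82 × 10^7 m²
ΔV = Sy × A × Δh = 0.06 × 1.82 × 10^7 m² × 5.6 m = 6.115 × 10^6 m³
ΔV = 6.115 × 10^6 m³ = 6.115 GL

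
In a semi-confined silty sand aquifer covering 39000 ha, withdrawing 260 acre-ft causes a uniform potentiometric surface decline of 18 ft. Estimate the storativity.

S ≈ 1.5 × 10^-4

A = 39000 ha = 3.9 × 10^8 m²
Δh = 18 ft = 5.486 m
ΔV = 260 acre-ft = 3.207 × 10^5 m³
S = ΔV / (A × Δh) = 3.207 × 10^5 m³ / (3.9 × 10^8 m² × 5.486 m) = 1.499 × 10^-4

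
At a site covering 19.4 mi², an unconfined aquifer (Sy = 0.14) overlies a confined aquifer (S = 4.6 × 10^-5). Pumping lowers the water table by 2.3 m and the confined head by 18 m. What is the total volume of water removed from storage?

ΔV ≈ 1.62 × 10^7 m³

A = 19.4 mi² = 5.025 × 10^7 m²
Unconfined: ΔV_u = Sy × A × Δh_u = 0.14 × 5.025 × 10^7 × 2.3 = 1.618 × 10^7 m³
Confined: ΔV_c = S × A × Δh_c = 4.6 × 10^-5 × 5.025 × 10^7 × 18 = 41600 m³
Total ΔV = 1.618 × 10^7 + 41600 = 1.622 × 10^7 m³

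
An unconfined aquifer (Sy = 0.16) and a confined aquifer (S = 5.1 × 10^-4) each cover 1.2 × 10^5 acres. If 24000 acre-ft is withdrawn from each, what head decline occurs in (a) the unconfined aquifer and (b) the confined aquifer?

Δh_u ≈ 0.381 m; Δh_c ≈ 120 m

A = 1.2 × 10^5 acres = 4.856 × 10^8 m²
ΔV = 24000 acre-ft = 2.96 × 10^7 m³
Unconfined: Δh_u = ΔV/(Sy·A) = 2.96 × 10^7/(0.16 × 4.856 × 10^8) = 0.381 m
Confined: Δh_c = ΔV/(S·A) = 2.96 × 10^7/(5.1 × 10^-4 × 4.856 × 10^8) = 119.5 m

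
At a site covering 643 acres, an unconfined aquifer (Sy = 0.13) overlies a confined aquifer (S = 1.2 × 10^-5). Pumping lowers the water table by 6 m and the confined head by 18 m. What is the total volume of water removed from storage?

ΔV ≈ 2.03 × 10^6 m³

A = 643 acres = 2.602 × 10^6 m²
Unconfined: ΔV_u = Sy × A × Δh_u = 0.13 × 2.602 × 10^6 × 6 = 2.03 × 10^6 m³
Confined: ΔV_c = S × A × Δh_c = 1.2 × 10^-5 × 2.602 × 10^6 × 18 = 562.1 m³
Total ΔV = 2.03 × 10^6 + 562.1 = 2.03 × 10^6 m³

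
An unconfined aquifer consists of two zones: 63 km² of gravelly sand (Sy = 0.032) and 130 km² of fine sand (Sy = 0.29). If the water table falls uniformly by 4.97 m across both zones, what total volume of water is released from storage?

A₁ = 63 km² = 6.3 × 10^7 m²; A₂ = 130 km² = 1.3 × 10^8 m²
ΔV₁ = 0.032 × 6.3 × 10^7 × 4.97 = 1.002 × 10^7 m³
ΔV₂ = 0.29 × 1.3 × 10^8 × 4.97 = 1.874 × 10^8 m³
ΔV = ΔV₁ + ΔV₂ = 1.974 × 10^8 m³

ΔV ≈ 1.97 × 10^8 m³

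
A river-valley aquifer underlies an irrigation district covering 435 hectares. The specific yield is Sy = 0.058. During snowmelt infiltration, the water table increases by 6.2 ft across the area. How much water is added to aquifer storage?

ΔV ≈ 4.77 × 10^5 m³

A = 435 hectares = 4.35 × 10^6 m²
Δh = 6.2 ft = 1.89 m
ΔV = Sy × A × Δh = 0.058 × 4.35 × 10^6 m² × 1.89 m = 4.768 × 10^5 m³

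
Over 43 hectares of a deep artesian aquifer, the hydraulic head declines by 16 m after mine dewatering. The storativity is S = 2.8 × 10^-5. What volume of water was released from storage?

A = 43 hectares = 4.3 × 10^5 m²
ΔV = S × A × Δh = 2.8 × 10^-5 × 4.3 × 10^5 m² × 16 m = 192.6 m³

ΔV ≈ 193 m³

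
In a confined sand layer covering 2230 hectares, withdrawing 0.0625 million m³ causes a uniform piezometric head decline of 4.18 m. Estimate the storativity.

S ≈ 6.7 × 10^-4

A = 2230 hectares = 2.23 × 10^7 m²
ΔV = 0.0625 million m³ = 62500 m³
S = ΔV / (A × Δh) = 62500 m³ / (2.23 × 10^7 m² × 4.18 m) = 6.705 × 10^-4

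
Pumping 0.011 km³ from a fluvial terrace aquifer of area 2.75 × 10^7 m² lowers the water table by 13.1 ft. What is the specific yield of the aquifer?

Δh = 13.1 ft = 3.993 m
ΔV = 0.011 km³ = 1.1 × 10^7 m³
Sy = ΔV / (A × Δh) = 1.1 × 10^7 m³ / (2.75 × 10^7 m² × 3.993 m) = 0.1002

Sy ≈ 0.1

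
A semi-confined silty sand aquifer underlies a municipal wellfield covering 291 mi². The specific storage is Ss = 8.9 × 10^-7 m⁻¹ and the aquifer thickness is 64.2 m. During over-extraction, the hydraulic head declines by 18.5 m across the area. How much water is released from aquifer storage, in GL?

ΔV ≈ 0.797 GL

S = Ss × b = 8.9 × 10^-7 m⁻¹ × 64.2 m = 5.714 × 10^-5
A = 291 mi² = 7.537 × 10^8 m²
ΔV = S × A × Δh = 5.714 × 10^-5 × 7.537 × 10^8 m² × 18.5 m = 7.967 × 10^5 m³
ΔV = 7.967 × 10^5 m³ = 0.7967 GL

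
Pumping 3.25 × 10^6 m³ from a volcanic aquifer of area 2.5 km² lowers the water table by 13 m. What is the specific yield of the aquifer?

Sy ≈ 0.1

A = 2.5 km² = 2.5 × 10^6 m²
Sy = ΔV / (A × Δh) = 3.25 × 10^6 m³ / (2.5 × 10^6 m² × 13 m) = 0.1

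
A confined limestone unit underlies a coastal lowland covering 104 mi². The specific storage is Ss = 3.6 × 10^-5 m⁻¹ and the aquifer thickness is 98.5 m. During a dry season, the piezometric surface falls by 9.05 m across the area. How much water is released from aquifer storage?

S = Ss × b = 3.6 × 10^-5 m⁻¹ × 98.5 m = 3.546 × 10^-3
A = 104 mi² = 2.694 × 10^8 m²
ΔV = S × A × Δh = 0.003546 × 2.694 × 10^8 m² × 9.05 m = 8.644 × 10^6 m³

ΔV ≈ 8.64 × 10^6 m³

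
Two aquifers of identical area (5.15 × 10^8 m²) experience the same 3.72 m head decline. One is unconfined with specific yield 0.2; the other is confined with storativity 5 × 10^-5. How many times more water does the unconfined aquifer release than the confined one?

ΔV_u / ΔV_c ≈ 4000

Unconfined: ΔV_u = Sy × A × Δh = 0.2 × 5.15 × 10^8 × 3.72 = 3.832 × 10^8 m³
Confined: ΔV_c = S × A × Δh = 5 × 10^-5 × 5.15 × 10^8 × 3.72 = 95790 m³
Ratio = ΔV_u / ΔV_c = Sy / S = 0.2 / 5 × 10^-5 = 4000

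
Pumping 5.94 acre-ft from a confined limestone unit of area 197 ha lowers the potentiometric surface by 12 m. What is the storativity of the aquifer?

A = 197 ha = 1.97 × 10^6 m²
ΔV = 5.94 acre-ft = 7327 m³
S = ΔV / (A × Δh) = 7327 m³ / (1.97 × 10^6 m² × 12 m) = 3.099 × 10^-4

S ≈ 3.1 × 10^-4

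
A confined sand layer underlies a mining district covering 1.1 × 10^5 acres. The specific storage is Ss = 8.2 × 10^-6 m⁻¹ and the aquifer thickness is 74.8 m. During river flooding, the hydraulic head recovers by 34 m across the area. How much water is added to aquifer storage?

S = Ss × b = 8.2 × 10^-6 m⁻¹ × 74.8 m = 6.134 × 10^-4
A = 1.1 × 10^5 acres = 4.452 × 10^8 m²
ΔV = S × A × Δh = 6.134 × 10^-4 × 4.452 × 10^8 m² × 34 m = 9.283 × 10^6 m³

ΔV ≈ 9.28 × 10^6 m³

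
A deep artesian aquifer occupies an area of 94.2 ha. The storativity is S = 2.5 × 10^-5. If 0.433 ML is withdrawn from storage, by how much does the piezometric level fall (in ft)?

Δh ≈ 60.3 ft

A = 94.2 ha = 9.42 × 10^5 m²
ΔV = 0.433 ML = 433 m³
Δh = ΔV / (S × A) = 433 m³ / (2.5 × 10^-5 × 9.42 × 10^5 m²) = 18.39 m
Δh = 18.39 m = 60.32 ft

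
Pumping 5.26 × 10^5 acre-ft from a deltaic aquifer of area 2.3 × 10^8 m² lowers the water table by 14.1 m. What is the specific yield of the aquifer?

Sy ≈ 0.2

ΔV = 5.26 × 10^5 acre-ft = 6.488 × 10^8 m³
Sy = ΔV / (A × Δh) = 6.488 × 10^8 m³ / (2.3 × 10^8 m² × 14.1 m) = 0.2001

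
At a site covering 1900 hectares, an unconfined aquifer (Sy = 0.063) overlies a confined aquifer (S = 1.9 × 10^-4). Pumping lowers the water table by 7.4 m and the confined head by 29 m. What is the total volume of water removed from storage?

A = 1900 hectares = 1.9 × 10^7 m²
Unconfined: ΔV_u = Sy × A × Δh_u = 0.063 × 1.9 × 10^7 × 7.4 = 8.858 × 10^6 m³
Confined: ΔV_c = S × A × Δh_c = 1.9 × 10^-4 × 1.9 × 10^7 × 29 = 1.047 × 10^5 m³
Total ΔV = 8.858 × 10^6 + 1.047 × 10^5 = 8.962 × 10^6 m³

ΔV ≈ 8.96 × 10^6 m³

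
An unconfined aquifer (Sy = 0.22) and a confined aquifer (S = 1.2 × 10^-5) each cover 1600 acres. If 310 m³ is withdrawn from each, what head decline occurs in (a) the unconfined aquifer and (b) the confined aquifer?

Δh_u ≈ 2.18 × 10^-4 m; Δh_c ≈ 3.99 m

A = 1600 acres = 6.475 × 10^6 m²
Unconfined: Δh_u = ΔV/(Sy·A) = 310/(0.22 × 6.475 × 10^6) = 2.176 × 10^-4 m
Confined: Δh_c = ΔV/(S·A) = 310/(1.2 × 10^-5 × 6.475 × 10^6) = 3.99 m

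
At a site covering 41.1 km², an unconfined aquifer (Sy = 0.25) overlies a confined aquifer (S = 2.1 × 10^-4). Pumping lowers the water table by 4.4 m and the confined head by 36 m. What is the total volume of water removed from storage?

ΔV ≈ 4.55 × 10^7 m³

A = 41.1 km² = 4.11 × 10^7 m²
Unconfined: ΔV_u = Sy × A × Δh_u = 0.25 × 4.11 × 10^7 × 4.4 = 4.521 × 10^7 m³
Confined: ΔV_c = S × A × Δh_c = 2.1 × 10^-4 × 4.11 × 10^7 × 36 = 3.107 × 10^5 m³
Total ΔV = 4.521 × 10^7 + 3.107 × 10^5 = 4.552 × 10^7 m³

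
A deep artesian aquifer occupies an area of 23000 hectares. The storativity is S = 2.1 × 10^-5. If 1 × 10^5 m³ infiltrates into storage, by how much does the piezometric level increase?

Δh ≈ 20.7 m

A = 23000 hectares = 2.3 × 10^8 m²
Δh = ΔV / (S × A) = 1 × 10^5 m³ / (2.1 × 10^-5 × 2.3 × 10^8 m²) = 20.7 m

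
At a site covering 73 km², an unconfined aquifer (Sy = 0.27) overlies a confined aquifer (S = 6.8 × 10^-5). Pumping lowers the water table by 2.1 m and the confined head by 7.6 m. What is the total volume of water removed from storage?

A = 73 km² = 7.3 × 10^7 m²
Unconfined: ΔV_u = Sy × A × Δh_u = 0.27 × 7.3 × 10^7 × 2.1 = 4.139 × 10^7 m³
Confined: ΔV_c = S × A × Δh_c = 6.8 × 10^-5 × 7.3 × 10^7 × 7.6 = 37730 m³
Total ΔV = 4.139 × 10^7 + 37730 = 4.143 × 10^7 m³

ΔV ≈ 4.14 × 10^7 m³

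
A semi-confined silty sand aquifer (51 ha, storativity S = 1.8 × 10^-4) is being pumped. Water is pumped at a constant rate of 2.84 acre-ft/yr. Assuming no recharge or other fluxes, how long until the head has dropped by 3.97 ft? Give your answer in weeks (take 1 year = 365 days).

A = 51 ha = 5.1 × 10^5 m²
Δh = 3.97 ft = 1.21 m
ΔV = S × A × Δh = 1.8 × 10^-4 × 5.1 × 10^5 × 1.21 = 111.1 m³
Q = 2.84 acre-ft/yr = 9.598 m³/d
t = ΔV / Q = 111.1 m³ / 9.598 m³/d = 11.57 d
t = 11.57 d ≈ 1.653 weeks

t ≈ 1.65 weeks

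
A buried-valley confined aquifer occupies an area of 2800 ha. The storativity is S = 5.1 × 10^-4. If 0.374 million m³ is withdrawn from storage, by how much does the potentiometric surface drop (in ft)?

Δh ≈ 85.9 ft

A = 2800 ha = 2.8 × 10^7 m²
ΔV = 0.374 million m³ = 3.74 × 10^5 m³
Δh = ΔV / (S × A) = 3.74 × 10^5 m³ / (5.1 × 10^-4 × 2.8 × 10^7 m²) = 26.19 m
Δh = 26.19 m = 85.93 ft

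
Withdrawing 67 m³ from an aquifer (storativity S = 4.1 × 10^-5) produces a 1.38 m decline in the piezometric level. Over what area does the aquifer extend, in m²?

A ≈ 1.18 × 10^6 m²

A = ΔV / (S × Δh) = 67 / (4.1 × 10^-5 × 1.38) = 1.184 × 10^6 m²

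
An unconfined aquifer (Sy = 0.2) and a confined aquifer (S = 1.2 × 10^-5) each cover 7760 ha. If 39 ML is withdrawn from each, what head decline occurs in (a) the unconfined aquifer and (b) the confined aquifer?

Δh_u ≈ 0.00251 m; Δh_c ≈ 41.9 m

A = 7760 ha = 7.76 × 10^7 m²
ΔV = 39 ML = 39000 m³
Unconfined: Δh_u = ΔV/(Sy·A) = 39000/(0.2 × 7.76 × 10^7) = 0.002513 m
Confined: Δh_c = ΔV/(S·A) = 39000/(1.2 × 10^-5 × 7.76 × 10^7) = 41.88 m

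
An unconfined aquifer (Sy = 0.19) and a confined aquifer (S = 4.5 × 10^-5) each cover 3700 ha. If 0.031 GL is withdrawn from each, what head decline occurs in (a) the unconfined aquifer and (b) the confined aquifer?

A = 3700 ha = 3.7 × 10^7 m²
ΔV = 0.031 GL = 31000 m³
Unconfined: Δh_u = ΔV/(Sy·A) = 31000/(0.19 × 3.7 × 10^7) = 0.00441 m
Confined: Δh_c = ΔV/(S·A) = 31000/(4.5 × 10^-5 × 3.7 × 10^7) = 18.62 m

Δh_u ≈ 0.00441 m; Δh_c ≈ 18.6 m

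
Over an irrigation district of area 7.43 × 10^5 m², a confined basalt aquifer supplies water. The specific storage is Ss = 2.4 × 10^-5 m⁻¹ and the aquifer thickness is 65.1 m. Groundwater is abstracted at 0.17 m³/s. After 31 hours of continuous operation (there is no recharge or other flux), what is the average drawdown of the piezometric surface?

Δh ≈ 16.3 m

S = Ss × b = 2.4 × 10^-5 m⁻¹ × 65.1 m = 1.562 × 10^-3
Q = 0.17 m³/s = 14690 m³/d
t = 31 hours = 1.292 d
ΔV = Q × t = 14690 m³/d × 1.292 d = 18970 m³
Δh = ΔV / (S × A) = 18970 / (0.001562 × 7.43 × 10^5) = 16.34 m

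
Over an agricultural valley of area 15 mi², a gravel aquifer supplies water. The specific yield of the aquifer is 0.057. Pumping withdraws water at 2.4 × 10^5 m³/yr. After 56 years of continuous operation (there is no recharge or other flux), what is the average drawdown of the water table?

Δh ≈ 6.07 m

A = 15 mi² = 3.885 × 10^7 m²
Q = 2.4 × 10^5 m³/yr = 657.5 m³/d
t = 56 years = 20440 d
ΔV = Q × t = 657.5 m³/d × 20440 d = 1.344 × 10^7 m³
Δh = ΔV / (Sy × A) = 1.344 × 10^7 / (0.057 × 3.885 × 10^7) = 6.069 m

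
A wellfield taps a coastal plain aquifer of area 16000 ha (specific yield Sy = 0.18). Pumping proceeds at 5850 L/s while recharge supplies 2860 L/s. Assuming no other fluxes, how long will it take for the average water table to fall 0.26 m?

t ≈ 29 days

A = 16000 ha = 1.6 × 10^8 m²
ΔV = Sy × A × Δh = 0.18 × 1.6 × 10^8 × 0.26 = 7.488 × 10^6 m³
Net withdrawal = 5850 − 2860 = 2990 L/s = 2.583 × 10^5 m³/d
t = ΔV / Q = 7.488 × 10^6 m³ / 2.583 × 10^5 m³/d = 28.99 d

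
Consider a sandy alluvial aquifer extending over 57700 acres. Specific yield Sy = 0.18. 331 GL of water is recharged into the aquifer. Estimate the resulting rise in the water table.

Δh ≈ 7.88 m

A = 57700 acres = 2.335 × 10^8 m²
ΔV = 331 GL = 3.31 × 10^8 m³
Δh = ΔV / (Sy × A) = 3.31 × 10^8 m³ / (0.18 × 2.335 × 10^8 m²) = 7.875 m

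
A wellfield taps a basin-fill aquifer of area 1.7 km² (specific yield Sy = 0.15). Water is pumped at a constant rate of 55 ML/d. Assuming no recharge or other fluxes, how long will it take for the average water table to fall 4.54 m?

t ≈ 21 days

A = 1.7 km² = 1.7 × 10^6 m²
ΔV = Sy × A × Δh = 0.15 × 1.7 × 10^6 × 4.54 = 1.158 × 10^6 m³
Q = 55 ML/d = 55000 m³/d
t = ΔV / Q = 1.158 × 10^6 m³ / 55000 m³/d = 21.05 d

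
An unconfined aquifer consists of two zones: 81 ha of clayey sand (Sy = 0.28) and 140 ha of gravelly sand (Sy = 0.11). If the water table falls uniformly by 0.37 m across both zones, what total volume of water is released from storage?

ΔV ≈ 1.41 × 10^5 m³

A₁ = 81 ha = 8.1 × 10^5 m²; A₂ = 140 ha = 1.4 × 10^6 m²
ΔV₁ = 0.28 × 8.1 × 10^5 × 0.37 = 83920 m³
ΔV₂ = 0.11 × 1.4 × 10^6 × 0.37 = 56980 m³
ΔV = ΔV₁ + ΔV₂ = 1.409 × 10^5 m³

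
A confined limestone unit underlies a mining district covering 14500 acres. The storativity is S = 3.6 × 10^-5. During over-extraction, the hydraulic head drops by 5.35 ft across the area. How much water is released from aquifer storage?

ΔV ≈ 3440 m³

A = 14500 acres = 5.868 × 10^7 m²
Δh = 5.35 ft = 1.631 m
ΔV = S × A × Δh = 3.6 × 10^-5 × 5.868 × 10^7 m² × 1.631 m = 3445 m³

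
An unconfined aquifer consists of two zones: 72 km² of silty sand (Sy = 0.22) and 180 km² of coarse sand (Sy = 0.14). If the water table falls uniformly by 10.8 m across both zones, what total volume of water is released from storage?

A₁ = 72 km² = 7.2 × 10^7 m²; A₂ = 180 km² = 1.8 × 10^8 m²
ΔV₁ = 0.22 × 7.2 × 10^7 × 10.8 = 1.711 × 10^8 m³
ΔV₂ = 0.14 × 1.8 × 10^8 × 10.8 = 2.722 × 10^8 m³
ΔV = ΔV₁ + ΔV₂ = 4.432 × 10^8 m³

ΔV ≈ 4.43 × 10^8 m³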